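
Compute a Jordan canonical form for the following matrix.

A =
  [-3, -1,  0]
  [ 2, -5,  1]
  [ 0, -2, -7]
J_3(-5)

The characteristic polynomial is
  det(x·I − A) = x^3 + 15*x^2 + 75*x + 125 = (x + 5)^3

Eigenvalues and multiplicities (the geometric multiplicity of λ is n − rank(A − λI), which equals the number of Jordan blocks for λ):
  λ = -5: algebraic multiplicity = 3, geometric multiplicity = 1

Determining the block sizes for each eigenvalue:
  λ = -5: one block (gm = 1), so the single block has size am = 3 → block sizes [3]

Assembling the blocks gives a Jordan form
J =
  [-5,  1,  0]
  [ 0, -5,  1]
  [ 0,  0, -5]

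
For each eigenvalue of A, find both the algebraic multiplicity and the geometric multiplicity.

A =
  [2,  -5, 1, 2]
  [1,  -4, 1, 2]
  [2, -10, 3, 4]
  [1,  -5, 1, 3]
λ = 1: alg = 4, geom = 3

Step 1 — factor the characteristic polynomial to read off the algebraic multiplicities:
  χ_A(x) = (x - 1)^4

Step 2 — compute geometric multiplicities via the rank-nullity identity g(λ) = n − rank(A − λI):
  rank(A − (1)·I) = 1, so dim ker(A − (1)·I) = n − 1 = 3

Summary:
  λ = 1: algebraic multiplicity = 4, geometric multiplicity = 3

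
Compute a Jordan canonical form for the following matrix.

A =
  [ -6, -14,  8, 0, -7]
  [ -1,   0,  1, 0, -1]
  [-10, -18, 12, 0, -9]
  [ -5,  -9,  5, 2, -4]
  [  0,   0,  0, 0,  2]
J_3(2) ⊕ J_2(2)

The characteristic polynomial is
  det(x·I − A) = x^5 - 10*x^4 + 40*x^3 - 80*x^2 + 80*x - 32 = (x - 2)^5

Eigenvalues and multiplicities (the geometric multiplicity of λ is n − rank(A − λI), which equals the number of Jordan blocks for λ):
  λ = 2: algebraic multiplicity = 5, geometric multiplicity = 2

Determining the block sizes for each eigenvalue:
  λ = 2: with am = 5 and gm = 2, the partition is not yet determined (e.g. several partitions of 5 into 2 parts exist). Let N = A − (2)·I. Computing rank(N^1) = 3, rank(N^2) = 1, rank(N^3) = 0; the number of blocks of size ≥ j is rank(N^{j−1}) − rank(N^j), giving [2, 2, 1]. So we have 1 block(s) of size 3, 1 block(s) of size 2 → block sizes [3, 2]

Assembling the blocks gives a Jordan form
J =
  [2, 1, 0, 0, 0]
  [0, 2, 1, 0, 0]
  [0, 0, 2, 0, 0]
  [0, 0, 0, 2, 1]
  [0, 0, 0, 0, 2]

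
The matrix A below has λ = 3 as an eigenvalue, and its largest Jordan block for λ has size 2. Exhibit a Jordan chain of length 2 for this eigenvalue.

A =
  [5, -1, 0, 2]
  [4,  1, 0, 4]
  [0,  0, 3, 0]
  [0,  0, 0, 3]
A Jordan chain for λ = 3 of length 2:
v_1 = (2, 4, 0, 0)ᵀ
v_2 = (1, 0, 0, 0)ᵀ

Let N = A − (3)·I. We want v_2 with N^2 v_2 = 0 but N^1 v_2 ≠ 0; then v_{j-1} := N · v_j for j = 2, …, 2.

Pick v_2 = (1, 0, 0, 0)ᵀ.
Then v_1 = N · v_2 = (2, 4, 0, 0)ᵀ.

Sanity check: (A − (3)·I) v_1 = (0, 0, 0, 0)ᵀ = 0. ✓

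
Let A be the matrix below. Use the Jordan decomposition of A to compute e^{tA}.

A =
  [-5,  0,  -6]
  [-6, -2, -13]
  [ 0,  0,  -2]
e^{tA} =
  [exp(-5*t), 0, -2*exp(-2*t) + 2*exp(-5*t)]
  [-2*exp(-2*t) + 2*exp(-5*t), exp(-2*t), -t*exp(-2*t) - 4*exp(-2*t) + 4*exp(-5*t)]
  [0, 0, exp(-2*t)]

Strategy: write A = P · J · P⁻¹ where J is a Jordan canonical form, so e^{tA} = P · e^{tJ} · P⁻¹, and e^{tJ} can be computed block-by-block.

A has Jordan form
J =
  [-5,  0,  0]
  [ 0, -2,  1]
  [ 0,  0, -2]
(up to reordering of blocks).

Per-block formulas:
  For a 2×2 Jordan block J_2(-2): exp(t · J_2(-2)) = e^(-2t)·(I + t·N), where N is the 2×2 nilpotent shift.
  For a 1×1 block at λ = -5: exp(t · [-5]) = [e^(-5t)].

After assembling e^{tJ} and conjugating by P, we get:

e^{tA} =
  [exp(-5*t), 0, -2*exp(-2*t) + 2*exp(-5*t)]
  [-2*exp(-2*t) + 2*exp(-5*t), exp(-2*t), -t*exp(-2*t) - 4*exp(-2*t) + 4*exp(-5*t)]
  [0, 0, exp(-2*t)]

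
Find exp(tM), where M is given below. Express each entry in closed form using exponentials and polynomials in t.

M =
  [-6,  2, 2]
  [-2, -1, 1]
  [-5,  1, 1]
e^{tM} =
  [t^2*exp(-2*t) - 4*t*exp(-2*t) + exp(-2*t), -2*t^2*exp(-2*t) + 2*t*exp(-2*t), 2*t*exp(-2*t)]
  [t^2*exp(-2*t)/2 - 2*t*exp(-2*t), -t^2*exp(-2*t) + t*exp(-2*t) + exp(-2*t), t*exp(-2*t)]
  [3*t^2*exp(-2*t)/2 - 5*t*exp(-2*t), -3*t^2*exp(-2*t) + t*exp(-2*t), 3*t*exp(-2*t) + exp(-2*t)]

Strategy: write M = P · J · P⁻¹ where J is a Jordan canonical form, so e^{tM} = P · e^{tJ} · P⁻¹, and e^{tJ} can be computed block-by-block.

M has Jordan form
J =
  [-2,  1,  0]
  [ 0, -2,  1]
  [ 0,  0, -2]
(up to reordering of blocks).

Per-block formulas:
  For a 3×3 Jordan block J_3(-2): exp(t · J_3(-2)) = e^(-2t)·(I + t·N + (t^2/2)·N^2), where N is the 3×3 nilpotent shift.

After assembling e^{tJ} and conjugating by P, we get:

e^{tM} =
  [t^2*exp(-2*t) - 4*t*exp(-2*t) + exp(-2*t), -2*t^2*exp(-2*t) + 2*t*exp(-2*t), 2*t*exp(-2*t)]
  [t^2*exp(-2*t)/2 - 2*t*exp(-2*t), -t^2*exp(-2*t) + t*exp(-2*t) + exp(-2*t), t*exp(-2*t)]
  [3*t^2*exp(-2*t)/2 - 5*t*exp(-2*t), -3*t^2*exp(-2*t) + t*exp(-2*t), 3*t*exp(-2*t) + exp(-2*t)]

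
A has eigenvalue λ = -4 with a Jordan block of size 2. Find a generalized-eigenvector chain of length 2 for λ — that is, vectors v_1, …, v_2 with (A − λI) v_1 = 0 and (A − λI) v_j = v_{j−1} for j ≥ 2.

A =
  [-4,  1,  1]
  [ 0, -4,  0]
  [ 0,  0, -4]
A Jordan chain for λ = -4 of length 2:
v_1 = (1, 0, 0)ᵀ
v_2 = (0, 1, 0)ᵀ

Let N = A − (-4)·I. We want v_2 with N^2 v_2 = 0 but N^1 v_2 ≠ 0; then v_{j-1} := N · v_j for j = 2, …, 2.

Pick v_2 = (0, 1, 0)ᵀ.
Then v_1 = N · v_2 = (1, 0, 0)ᵀ.

Sanity check: (A − (-4)·I) v_1 = (0, 0, 0)ᵀ = 0. ✓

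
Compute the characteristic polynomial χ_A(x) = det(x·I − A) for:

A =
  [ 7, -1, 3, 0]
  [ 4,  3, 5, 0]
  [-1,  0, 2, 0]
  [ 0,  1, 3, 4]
x^4 - 16*x^3 + 96*x^2 - 256*x + 256

Expanding det(x·I − A) (e.g. by cofactor expansion or by noting that A is similar to its Jordan form J, which has the same characteristic polynomial as A) gives
  χ_A(x) = x^4 - 16*x^3 + 96*x^2 - 256*x + 256
which factors as (x - 4)^4. The eigenvalues (with algebraic multiplicities) are λ = 4 with multiplicity 4.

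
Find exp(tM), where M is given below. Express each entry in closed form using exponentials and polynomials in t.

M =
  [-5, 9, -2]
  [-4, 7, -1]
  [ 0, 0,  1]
e^{tM} =
  [-6*t*exp(t) + exp(t), 9*t*exp(t), 3*t^2*exp(t)/2 - 2*t*exp(t)]
  [-4*t*exp(t), 6*t*exp(t) + exp(t), t^2*exp(t) - t*exp(t)]
  [0, 0, exp(t)]

Strategy: write M = P · J · P⁻¹ where J is a Jordan canonical form, so e^{tM} = P · e^{tJ} · P⁻¹, and e^{tJ} can be computed block-by-block.

M has Jordan form
J =
  [1, 1, 0]
  [0, 1, 1]
  [0, 0, 1]
(up to reordering of blocks).

Per-block formulas:
  For a 3×3 Jordan block J_3(1): exp(t · J_3(1)) = e^(1t)·(I + t·N + (t^2/2)·N^2), where N is the 3×3 nilpotent shift.

After assembling e^{tJ} and conjugating by P, we get:

e^{tM} =
  [-6*t*exp(t) + exp(t), 9*t*exp(t), 3*t^2*exp(t)/2 - 2*t*exp(t)]
  [-4*t*exp(t), 6*t*exp(t) + exp(t), t^2*exp(t) - t*exp(t)]
  [0, 0, exp(t)]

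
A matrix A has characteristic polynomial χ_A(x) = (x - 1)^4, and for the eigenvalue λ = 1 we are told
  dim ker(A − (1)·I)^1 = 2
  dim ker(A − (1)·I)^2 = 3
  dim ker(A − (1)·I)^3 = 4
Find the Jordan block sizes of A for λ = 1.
Block sizes for λ = 1: [3, 1]

From the dimensions of kernels of powers, the number of Jordan blocks of size at least j is d_j − d_{j−1} where d_j = dim ker(N^j) (with d_0 = 0). Computing the differences gives [2, 1, 1].
The number of blocks of size exactly k is (#blocks of size ≥ k) − (#blocks of size ≥ k + 1), so the partition is: 1 block(s) of size 1, 1 block(s) of size 3.
In nonincreasing order the block sizes are [3, 1].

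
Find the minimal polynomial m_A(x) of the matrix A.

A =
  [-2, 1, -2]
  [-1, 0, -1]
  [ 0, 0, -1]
x^3 + 3*x^2 + 3*x + 1

The characteristic polynomial is χ_A(x) = (x + 1)^3, so the eigenvalues are known. The minimal polynomial is
  m_A(x) = Π_λ (x − λ)^{k_λ}
where k_λ is the size of the *largest* Jordan block for λ (equivalently, the smallest k with (A − λI)^k v = 0 for every generalised eigenvector v of λ).

  λ = -1: largest Jordan block has size 3, contributing (x + 1)^3

So m_A(x) = (x + 1)^3 = x^3 + 3*x^2 + 3*x + 1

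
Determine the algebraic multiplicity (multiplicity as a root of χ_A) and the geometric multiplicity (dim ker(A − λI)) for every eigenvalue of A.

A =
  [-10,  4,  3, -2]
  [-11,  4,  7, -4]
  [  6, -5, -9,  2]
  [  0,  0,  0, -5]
λ = -5: alg = 4, geom = 2

Step 1 — factor the characteristic polynomial to read off the algebraic multiplicities:
  χ_A(x) = (x + 5)^4

Step 2 — compute geometric multiplicities via the rank-nullity identity g(λ) = n − rank(A − λI):
  rank(A − (-5)·I) = 2, so dim ker(A − (-5)·I) = n − 2 = 2

Summary:
  λ = -5: algebraic multiplicity = 4, geometric multiplicity = 2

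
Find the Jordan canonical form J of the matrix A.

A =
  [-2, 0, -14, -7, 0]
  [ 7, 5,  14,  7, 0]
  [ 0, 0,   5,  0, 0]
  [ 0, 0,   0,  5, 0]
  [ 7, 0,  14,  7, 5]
J_1(-2) ⊕ J_1(5) ⊕ J_1(5) ⊕ J_1(5) ⊕ J_1(5)

The characteristic polynomial is
  det(x·I − A) = x^5 - 18*x^4 + 110*x^3 - 200*x^2 - 375*x + 1250 = (x - 5)^4*(x + 2)

Eigenvalues and multiplicities (the geometric multiplicity of λ is n − rank(A − λI), which equals the number of Jordan blocks for λ):
  λ = -2: algebraic multiplicity = 1, geometric multiplicity = 1
  λ = 5: algebraic multiplicity = 4, geometric multiplicity = 4

Determining the block sizes for each eigenvalue:
  λ = -2: one block (gm = 1), so the single block has size am = 1 → block sizes [1]
  λ = 5: gm = am = 4, so every block has size 1 → block sizes [1, 1, 1, 1]

Assembling the blocks gives a Jordan form
J =
  [-2, 0, 0, 0, 0]
  [ 0, 5, 0, 0, 0]
  [ 0, 0, 5, 0, 0]
  [ 0, 0, 0, 5, 0]
  [ 0, 0, 0, 0, 5]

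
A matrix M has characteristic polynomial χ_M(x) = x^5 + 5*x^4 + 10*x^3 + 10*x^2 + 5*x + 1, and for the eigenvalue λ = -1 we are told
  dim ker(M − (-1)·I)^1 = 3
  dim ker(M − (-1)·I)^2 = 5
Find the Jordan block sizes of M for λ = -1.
Block sizes for λ = -1: [2, 2, 1]

From the dimensions of kernels of powers, the number of Jordan blocks of size at least j is d_j − d_{j−1} where d_j = dim ker(N^j) (with d_0 = 0). Computing the differences gives [3, 2].
The number of blocks of size exactly k is (#blocks of size ≥ k) − (#blocks of size ≥ k + 1), so the partition is: 1 block(s) of size 1, 2 block(s) of size 2.
In nonincreasing order the block sizes are [2, 2, 1].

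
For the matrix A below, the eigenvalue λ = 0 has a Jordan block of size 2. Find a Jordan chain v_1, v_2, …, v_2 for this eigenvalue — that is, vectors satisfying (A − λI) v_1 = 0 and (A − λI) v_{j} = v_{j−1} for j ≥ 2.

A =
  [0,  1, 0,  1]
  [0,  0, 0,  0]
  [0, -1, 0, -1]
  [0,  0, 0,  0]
A Jordan chain for λ = 0 of length 2:
v_1 = (1, 0, -1, 0)ᵀ
v_2 = (0, 1, 0, 0)ᵀ

Let N = A − (0)·I. We want v_2 with N^2 v_2 = 0 but N^1 v_2 ≠ 0; then v_{j-1} := N · v_j for j = 2, …, 2.

Pick v_2 = (0, 1, 0, 0)ᵀ.
Then v_1 = N · v_2 = (1, 0, -1, 0)ᵀ.

Sanity check: (A − (0)·I) v_1 = (0, 0, 0, 0)ᵀ = 0. ✓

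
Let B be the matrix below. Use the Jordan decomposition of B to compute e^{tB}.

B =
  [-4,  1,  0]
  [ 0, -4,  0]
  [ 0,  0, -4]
e^{tB} =
  [exp(-4*t), t*exp(-4*t), 0]
  [0, exp(-4*t), 0]
  [0, 0, exp(-4*t)]

Strategy: write B = P · J · P⁻¹ where J is a Jordan canonical form, so e^{tB} = P · e^{tJ} · P⁻¹, and e^{tJ} can be computed block-by-block.

B has Jordan form
J =
  [-4,  1,  0]
  [ 0, -4,  0]
  [ 0,  0, -4]
(up to reordering of blocks).

Per-block formulas:
  For a 1×1 block at λ = -4: exp(t · [-4]) = [e^(-4t)].
  For a 2×2 Jordan block J_2(-4): exp(t · J_2(-4)) = e^(-4t)·(I + t·N), where N is the 2×2 nilpotent shift.

After assembling e^{tJ} and conjugating by P, we get:

e^{tB} =
  [exp(-4*t), t*exp(-4*t), 0]
  [0, exp(-4*t), 0]
  [0, 0, exp(-4*t)]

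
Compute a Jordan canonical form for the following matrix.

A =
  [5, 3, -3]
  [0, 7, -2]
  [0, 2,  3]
J_2(5) ⊕ J_1(5)

The characteristic polynomial is
  det(x·I − A) = x^3 - 15*x^2 + 75*x - 125 = (x - 5)^3

Eigenvalues and multiplicities (the geometric multiplicity of λ is n − rank(A − λI), which equals the number of Jordan blocks for λ):
  λ = 5: algebraic multiplicity = 3, geometric multiplicity = 2

Determining the block sizes for each eigenvalue:
  λ = 5: 2 blocks summing to 3 forces exactly one block of size 2 and the rest size 1 → block sizes [2, 1]

Assembling the blocks gives a Jordan form
J =
  [5, 1, 0]
  [0, 5, 0]
  [0, 0, 5]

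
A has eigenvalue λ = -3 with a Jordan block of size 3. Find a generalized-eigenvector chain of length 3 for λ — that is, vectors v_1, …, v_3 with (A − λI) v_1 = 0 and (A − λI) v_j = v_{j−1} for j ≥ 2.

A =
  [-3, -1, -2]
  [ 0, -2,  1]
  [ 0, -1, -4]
A Jordan chain for λ = -3 of length 3:
v_1 = (1, 0, 0)ᵀ
v_2 = (-1, 1, -1)ᵀ
v_3 = (0, 1, 0)ᵀ

Let N = A − (-3)·I. We want v_3 with N^3 v_3 = 0 but N^2 v_3 ≠ 0; then v_{j-1} := N · v_j for j = 3, …, 2.

Pick v_3 = (0, 1, 0)ᵀ.
Then v_2 = N · v_3 = (-1, 1, -1)ᵀ.
Then v_1 = N · v_2 = (1, 0, 0)ᵀ.

Sanity check: (A − (-3)·I) v_1 = (0, 0, 0)ᵀ = 0. ✓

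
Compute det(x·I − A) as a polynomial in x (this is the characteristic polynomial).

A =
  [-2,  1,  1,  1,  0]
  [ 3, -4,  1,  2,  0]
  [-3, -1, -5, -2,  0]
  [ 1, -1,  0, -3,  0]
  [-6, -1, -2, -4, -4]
x^5 + 18*x^4 + 129*x^3 + 460*x^2 + 816*x + 576

Expanding det(x·I − A) (e.g. by cofactor expansion or by noting that A is similar to its Jordan form J, which has the same characteristic polynomial as A) gives
  χ_A(x) = x^5 + 18*x^4 + 129*x^3 + 460*x^2 + 816*x + 576
which factors as (x + 3)^2*(x + 4)^3. The eigenvalues (with algebraic multiplicities) are λ = -4 with multiplicity 3, λ = -3 with multiplicity 2.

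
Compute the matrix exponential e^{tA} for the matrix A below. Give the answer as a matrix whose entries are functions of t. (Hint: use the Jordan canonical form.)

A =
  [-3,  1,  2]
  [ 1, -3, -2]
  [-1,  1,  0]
e^{tA} =
  [-t*exp(-2*t) + exp(-2*t), t*exp(-2*t), 2*t*exp(-2*t)]
  [t*exp(-2*t), -t*exp(-2*t) + exp(-2*t), -2*t*exp(-2*t)]
  [-t*exp(-2*t), t*exp(-2*t), 2*t*exp(-2*t) + exp(-2*t)]

Strategy: write A = P · J · P⁻¹ where J is a Jordan canonical form, so e^{tA} = P · e^{tJ} · P⁻¹, and e^{tJ} can be computed block-by-block.

A has Jordan form
J =
  [-2,  1,  0]
  [ 0, -2,  0]
  [ 0,  0, -2]
(up to reordering of blocks).

Per-block formulas:
  For a 2×2 Jordan block J_2(-2): exp(t · J_2(-2)) = e^(-2t)·(I + t·N), where N is the 2×2 nilpotent shift.
  For a 1×1 block at λ = -2: exp(t · [-2]) = [e^(-2t)].

After assembling e^{tJ} and conjugating by P, we get:

e^{tA} =
  [-t*exp(-2*t) + exp(-2*t), t*exp(-2*t), 2*t*exp(-2*t)]
  [t*exp(-2*t), -t*exp(-2*t) + exp(-2*t), -2*t*exp(-2*t)]
  [-t*exp(-2*t), t*exp(-2*t), 2*t*exp(-2*t) + exp(-2*t)]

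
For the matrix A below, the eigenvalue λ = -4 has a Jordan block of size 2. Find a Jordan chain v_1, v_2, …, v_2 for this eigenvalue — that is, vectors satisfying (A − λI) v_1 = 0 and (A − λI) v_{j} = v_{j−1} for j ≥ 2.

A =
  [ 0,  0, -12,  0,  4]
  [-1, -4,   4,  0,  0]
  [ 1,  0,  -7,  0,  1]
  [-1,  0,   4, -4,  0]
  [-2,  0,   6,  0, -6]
A Jordan chain for λ = -4 of length 2:
v_1 = (0, 1, 0, 1, 0)ᵀ
v_2 = (3, 0, 1, 0, 0)ᵀ

Let N = A − (-4)·I. We want v_2 with N^2 v_2 = 0 but N^1 v_2 ≠ 0; then v_{j-1} := N · v_j for j = 2, …, 2.

Pick v_2 = (3, 0, 1, 0, 0)ᵀ.
Then v_1 = N · v_2 = (0, 1, 0, 1, 0)ᵀ.

Sanity check: (A − (-4)·I) v_1 = (0, 0, 0, 0, 0)ᵀ = 0. ✓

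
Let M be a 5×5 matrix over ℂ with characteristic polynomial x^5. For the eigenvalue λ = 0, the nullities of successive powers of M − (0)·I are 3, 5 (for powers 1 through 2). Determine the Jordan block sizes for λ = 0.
Block sizes for λ = 0: [2, 2, 1]

From the dimensions of kernels of powers, the number of Jordan blocks of size at least j is d_j − d_{j−1} where d_j = dim ker(N^j) (with d_0 = 0). Computing the differences gives [3, 2].
The number of blocks of size exactly k is (#blocks of size ≥ k) − (#blocks of size ≥ k + 1), so the partition is: 1 block(s) of size 1, 2 block(s) of size 2.
In nonincreasing order the block sizes are [2, 2, 1].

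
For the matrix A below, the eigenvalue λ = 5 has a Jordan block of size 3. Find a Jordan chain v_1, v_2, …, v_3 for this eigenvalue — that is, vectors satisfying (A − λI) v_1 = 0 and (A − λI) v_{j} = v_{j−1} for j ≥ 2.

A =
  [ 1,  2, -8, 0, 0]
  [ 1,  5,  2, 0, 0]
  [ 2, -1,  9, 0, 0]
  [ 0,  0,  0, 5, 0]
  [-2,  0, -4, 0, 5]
A Jordan chain for λ = 5 of length 3:
v_1 = (2, 0, -1, 0, 0)ᵀ
v_2 = (-4, 1, 2, 0, -2)ᵀ
v_3 = (1, 0, 0, 0, 0)ᵀ

Let N = A − (5)·I. We want v_3 with N^3 v_3 = 0 but N^2 v_3 ≠ 0; then v_{j-1} := N · v_j for j = 3, …, 2.

Pick v_3 = (1, 0, 0, 0, 0)ᵀ.
Then v_2 = N · v_3 = (-4, 1, 2, 0, -2)ᵀ.
Then v_1 = N · v_2 = (2, 0, -1, 0, 0)ᵀ.

Sanity check: (A − (5)·I) v_1 = (0, 0, 0, 0, 0)ᵀ = 0. ✓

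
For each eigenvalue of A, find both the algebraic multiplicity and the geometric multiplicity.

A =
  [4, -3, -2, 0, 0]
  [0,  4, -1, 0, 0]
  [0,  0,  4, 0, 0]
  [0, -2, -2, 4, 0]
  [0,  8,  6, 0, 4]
λ = 4: alg = 5, geom = 3

Step 1 — factor the characteristic polynomial to read off the algebraic multiplicities:
  χ_A(x) = (x - 4)^5

Step 2 — compute geometric multiplicities via the rank-nullity identity g(λ) = n − rank(A − λI):
  rank(A − (4)·I) = 2, so dim ker(A − (4)·I) = n − 2 = 3

Summary:
  λ = 4: algebraic multiplicity = 5, geometric multiplicity = 3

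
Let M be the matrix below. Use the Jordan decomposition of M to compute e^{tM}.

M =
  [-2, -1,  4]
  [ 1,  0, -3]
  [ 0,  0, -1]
e^{tM} =
  [-t*exp(-t) + exp(-t), -t*exp(-t), -t^2*exp(-t)/2 + 4*t*exp(-t)]
  [t*exp(-t), t*exp(-t) + exp(-t), t^2*exp(-t)/2 - 3*t*exp(-t)]
  [0, 0, exp(-t)]

Strategy: write M = P · J · P⁻¹ where J is a Jordan canonical form, so e^{tM} = P · e^{tJ} · P⁻¹, and e^{tJ} can be computed block-by-block.

M has Jordan form
J =
  [-1,  1,  0]
  [ 0, -1,  1]
  [ 0,  0, -1]
(up to reordering of blocks).

Per-block formulas:
  For a 3×3 Jordan block J_3(-1): exp(t · J_3(-1)) = e^(-1t)·(I + t·N + (t^2/2)·N^2), where N is the 3×3 nilpotent shift.

After assembling e^{tJ} and conjugating by P, we get:

e^{tM} =
  [-t*exp(-t) + exp(-t), -t*exp(-t), -t^2*exp(-t)/2 + 4*t*exp(-t)]
  [t*exp(-t), t*exp(-t) + exp(-t), t^2*exp(-t)/2 - 3*t*exp(-t)]
  [0, 0, exp(-t)]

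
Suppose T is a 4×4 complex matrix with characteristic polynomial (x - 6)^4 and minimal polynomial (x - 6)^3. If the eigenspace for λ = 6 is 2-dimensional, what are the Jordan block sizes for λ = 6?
Block sizes for λ = 6: [3, 1]

Step 1 — from the characteristic polynomial, algebraic multiplicity of λ = 6 is 4. From dim ker(T − (6)·I) = 2, there are exactly 2 Jordan blocks for λ = 6.
Step 2 — from the minimal polynomial, the factor (x − 6)^3 tells us the largest block for λ = 6 has size 3.
Step 3 — with total size 4, 2 blocks, and largest block 3, the block sizes (in nonincreasing order) are [3, 1].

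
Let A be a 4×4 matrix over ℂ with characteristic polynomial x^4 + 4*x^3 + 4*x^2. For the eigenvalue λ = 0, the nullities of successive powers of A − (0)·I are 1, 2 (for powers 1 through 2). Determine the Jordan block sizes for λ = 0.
Block sizes for λ = 0: [2]

From the dimensions of kernels of powers, the number of Jordan blocks of size at least j is d_j − d_{j−1} where d_j = dim ker(N^j) (with d_0 = 0). Computing the differences gives [1, 1].
The number of blocks of size exactly k is (#blocks of size ≥ k) − (#blocks of size ≥ k + 1), so the partition is: 1 block(s) of size 2.
In nonincreasing order the block sizes are [2].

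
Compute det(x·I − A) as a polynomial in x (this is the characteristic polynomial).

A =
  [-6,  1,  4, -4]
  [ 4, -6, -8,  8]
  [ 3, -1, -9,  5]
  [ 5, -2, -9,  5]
x^4 + 16*x^3 + 96*x^2 + 256*x + 256

Expanding det(x·I − A) (e.g. by cofactor expansion or by noting that A is similar to its Jordan form J, which has the same characteristic polynomial as A) gives
  χ_A(x) = x^4 + 16*x^3 + 96*x^2 + 256*x + 256
which factors as (x + 4)^4. The eigenvalues (with algebraic multiplicities) are λ = -4 with multiplicity 4.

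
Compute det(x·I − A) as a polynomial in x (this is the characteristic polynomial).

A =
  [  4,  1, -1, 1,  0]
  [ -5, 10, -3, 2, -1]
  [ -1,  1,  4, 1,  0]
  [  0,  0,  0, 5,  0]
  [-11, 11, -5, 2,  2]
x^5 - 25*x^4 + 250*x^3 - 1250*x^2 + 3125*x - 3125

Expanding det(x·I − A) (e.g. by cofactor expansion or by noting that A is similar to its Jordan form J, which has the same characteristic polynomial as A) gives
  χ_A(x) = x^5 - 25*x^4 + 250*x^3 - 1250*x^2 + 3125*x - 3125
which factors as (x - 5)^5. The eigenvalues (with algebraic multiplicities) are λ = 5 with multiplicity 5.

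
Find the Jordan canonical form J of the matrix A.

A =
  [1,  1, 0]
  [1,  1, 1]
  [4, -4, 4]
J_3(2)

The characteristic polynomial is
  det(x·I − A) = x^3 - 6*x^2 + 12*x - 8 = (x - 2)^3

Eigenvalues and multiplicities (the geometric multiplicity of λ is n − rank(A − λI), which equals the number of Jordan blocks for λ):
  λ = 2: algebraic multiplicity = 3, geometric multiplicity = 1

Determining the block sizes for each eigenvalue:
  λ = 2: one block (gm = 1), so the single block has size am = 3 → block sizes [3]

Assembling the blocks gives a Jordan form
J =
  [2, 1, 0]
  [0, 2, 1]
  [0, 0, 2]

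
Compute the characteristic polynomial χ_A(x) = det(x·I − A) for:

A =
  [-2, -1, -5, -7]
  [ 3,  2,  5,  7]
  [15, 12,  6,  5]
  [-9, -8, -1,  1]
x^4 - 7*x^3 + 18*x^2 - 20*x + 8

Expanding det(x·I − A) (e.g. by cofactor expansion or by noting that A is similar to its Jordan form J, which has the same characteristic polynomial as A) gives
  χ_A(x) = x^4 - 7*x^3 + 18*x^2 - 20*x + 8
which factors as (x - 2)^3*(x - 1). The eigenvalues (with algebraic multiplicities) are λ = 1 with multiplicity 1, λ = 2 with multiplicity 3.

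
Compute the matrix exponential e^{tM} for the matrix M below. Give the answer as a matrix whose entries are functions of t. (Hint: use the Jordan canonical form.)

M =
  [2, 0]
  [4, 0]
e^{tM} =
  [exp(2*t), 0]
  [2*exp(2*t) - 2, 1]

Strategy: write M = P · J · P⁻¹ where J is a Jordan canonical form, so e^{tM} = P · e^{tJ} · P⁻¹, and e^{tJ} can be computed block-by-block.

M has Jordan form
J =
  [0, 0]
  [0, 2]
(up to reordering of blocks).

Per-block formulas:
  For a 1×1 block at λ = 0: exp(t · [0]) = [e^(0t)].
  For a 1×1 block at λ = 2: exp(t · [2]) = [e^(2t)].

After assembling e^{tJ} and conjugating by P, we get:

e^{tM} =
  [exp(2*t), 0]
  [2*exp(2*t) - 2, 1]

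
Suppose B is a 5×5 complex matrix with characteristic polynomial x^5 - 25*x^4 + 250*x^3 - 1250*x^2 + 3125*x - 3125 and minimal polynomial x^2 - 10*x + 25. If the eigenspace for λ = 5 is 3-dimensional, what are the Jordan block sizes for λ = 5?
Block sizes for λ = 5: [2, 2, 1]

Step 1 — from the characteristic polynomial, algebraic multiplicity of λ = 5 is 5. From dim ker(B − (5)·I) = 3, there are exactly 3 Jordan blocks for λ = 5.
Step 2 — from the minimal polynomial, the factor (x − 5)^2 tells us the largest block for λ = 5 has size 2.
Step 3 — with total size 5, 3 blocks, and largest block 2, the block sizes (in nonincreasing order) are [2, 2, 1].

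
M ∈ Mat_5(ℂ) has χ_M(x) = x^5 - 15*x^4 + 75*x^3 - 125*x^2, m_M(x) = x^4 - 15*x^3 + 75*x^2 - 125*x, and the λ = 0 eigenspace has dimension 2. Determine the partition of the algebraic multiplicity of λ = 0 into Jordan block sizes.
Block sizes for λ = 0: [1, 1]

Step 1 — from the characteristic polynomial, algebraic multiplicity of λ = 0 is 2. From dim ker(M − (0)·I) = 2, there are exactly 2 Jordan blocks for λ = 0.
Step 2 — from the minimal polynomial, the factor (x − 0) tells us the largest block for λ = 0 has size 1.
Step 3 — with total size 2, 2 blocks, and largest block 1, the block sizes (in nonincreasing order) are [1, 1].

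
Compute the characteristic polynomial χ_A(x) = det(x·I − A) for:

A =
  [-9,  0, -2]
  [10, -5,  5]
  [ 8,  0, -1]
x^3 + 15*x^2 + 75*x + 125

Expanding det(x·I − A) (e.g. by cofactor expansion or by noting that A is similar to its Jordan form J, which has the same characteristic polynomial as A) gives
  χ_A(x) = x^3 + 15*x^2 + 75*x + 125
which factors as (x + 5)^3. The eigenvalues (with algebraic multiplicities) are λ = -5 with multiplicity 3.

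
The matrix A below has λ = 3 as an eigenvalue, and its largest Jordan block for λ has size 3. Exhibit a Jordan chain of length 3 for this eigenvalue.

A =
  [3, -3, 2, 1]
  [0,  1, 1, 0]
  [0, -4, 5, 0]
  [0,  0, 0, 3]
A Jordan chain for λ = 3 of length 3:
v_1 = (-2, 0, 0, 0)ᵀ
v_2 = (-3, -2, -4, 0)ᵀ
v_3 = (0, 1, 0, 0)ᵀ

Let N = A − (3)·I. We want v_3 with N^3 v_3 = 0 but N^2 v_3 ≠ 0; then v_{j-1} := N · v_j for j = 3, …, 2.

Pick v_3 = (0, 1, 0, 0)ᵀ.
Then v_2 = N · v_3 = (-3, -2, -4, 0)ᵀ.
Then v_1 = N · v_2 = (-2, 0, 0, 0)ᵀ.

Sanity check: (A − (3)·I) v_1 = (0, 0, 0, 0)ᵀ = 0. ✓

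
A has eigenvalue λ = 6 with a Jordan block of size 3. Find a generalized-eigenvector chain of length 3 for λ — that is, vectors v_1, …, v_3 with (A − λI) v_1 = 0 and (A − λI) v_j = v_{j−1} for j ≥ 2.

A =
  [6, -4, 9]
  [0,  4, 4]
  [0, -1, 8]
A Jordan chain for λ = 6 of length 3:
v_1 = (-1, 0, 0)ᵀ
v_2 = (-4, -2, -1)ᵀ
v_3 = (0, 1, 0)ᵀ

Let N = A − (6)·I. We want v_3 with N^3 v_3 = 0 but N^2 v_3 ≠ 0; then v_{j-1} := N · v_j for j = 3, …, 2.

Pick v_3 = (0, 1, 0)ᵀ.
Then v_2 = N · v_3 = (-4, -2, -1)ᵀ.
Then v_1 = N · v_2 = (-1, 0, 0)ᵀ.

Sanity check: (A − (6)·I) v_1 = (0, 0, 0)ᵀ = 0. ✓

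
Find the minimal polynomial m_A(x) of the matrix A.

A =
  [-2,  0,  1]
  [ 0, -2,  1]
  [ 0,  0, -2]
x^2 + 4*x + 4

The characteristic polynomial is χ_A(x) = (x + 2)^3, so the eigenvalues are known. The minimal polynomial is
  m_A(x) = Π_λ (x − λ)^{k_λ}
where k_λ is the size of the *largest* Jordan block for λ (equivalently, the smallest k with (A − λI)^k v = 0 for every generalised eigenvector v of λ).

  λ = -2: largest Jordan block has size 2, contributing (x + 2)^2

So m_A(x) = (x + 2)^2 = x^2 + 4*x + 4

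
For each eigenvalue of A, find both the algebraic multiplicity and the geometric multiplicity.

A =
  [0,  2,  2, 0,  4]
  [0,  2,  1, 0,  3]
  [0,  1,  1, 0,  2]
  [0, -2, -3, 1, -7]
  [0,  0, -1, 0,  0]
λ = 0: alg = 1, geom = 1; λ = 1: alg = 4, geom = 2

Step 1 — factor the characteristic polynomial to read off the algebraic multiplicities:
  χ_A(x) = x*(x - 1)^4

Step 2 — compute geometric multiplicities via the rank-nullity identity g(λ) = n − rank(A − λI):
  rank(A − (0)·I) = 4, so dim ker(A − (0)·I) = n − 4 = 1
  rank(A − (1)·I) = 3, so dim ker(A − (1)·I) = n − 3 = 2

Summary:
  λ = 0: algebraic multiplicity = 1, geometric multiplicity = 1
  λ = 1: algebraic multiplicity = 4, geometric multiplicity = 2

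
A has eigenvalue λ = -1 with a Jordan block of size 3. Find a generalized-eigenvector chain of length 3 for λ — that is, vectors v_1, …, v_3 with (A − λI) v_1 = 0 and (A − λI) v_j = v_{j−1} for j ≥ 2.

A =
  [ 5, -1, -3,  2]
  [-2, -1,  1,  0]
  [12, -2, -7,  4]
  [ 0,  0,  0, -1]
A Jordan chain for λ = -1 of length 3:
v_1 = (2, 0, 4, 0)ᵀ
v_2 = (6, -2, 12, 0)ᵀ
v_3 = (1, 0, 0, 0)ᵀ

Let N = A − (-1)·I. We want v_3 with N^3 v_3 = 0 but N^2 v_3 ≠ 0; then v_{j-1} := N · v_j for j = 3, …, 2.

Pick v_3 = (1, 0, 0, 0)ᵀ.
Then v_2 = N · v_3 = (6, -2, 12, 0)ᵀ.
Then v_1 = N · v_2 = (2, 0, 4, 0)ᵀ.

Sanity check: (A − (-1)·I) v_1 = (0, 0, 0, 0)ᵀ = 0. ✓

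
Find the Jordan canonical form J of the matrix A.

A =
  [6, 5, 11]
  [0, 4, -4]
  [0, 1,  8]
J_3(6)

The characteristic polynomial is
  det(x·I − A) = x^3 - 18*x^2 + 108*x - 216 = (x - 6)^3

Eigenvalues and multiplicities (the geometric multiplicity of λ is n − rank(A − λI), which equals the number of Jordan blocks for λ):
  λ = 6: algebraic multiplicity = 3, geometric multiplicity = 1

Determining the block sizes for each eigenvalue:
  λ = 6: one block (gm = 1), so the single block has size am = 3 → block sizes [3]

Assembling the blocks gives a Jordan form
J =
  [6, 1, 0]
  [0, 6, 1]
  [0, 0, 6]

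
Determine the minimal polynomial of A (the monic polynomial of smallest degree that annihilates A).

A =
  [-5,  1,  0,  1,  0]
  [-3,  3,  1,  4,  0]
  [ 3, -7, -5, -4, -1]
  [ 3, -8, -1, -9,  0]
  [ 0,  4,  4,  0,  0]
x^5 + 16*x^4 + 97*x^3 + 278*x^2 + 380*x + 200

The characteristic polynomial is χ_A(x) = (x + 2)^3*(x + 5)^2, so the eigenvalues are known. The minimal polynomial is
  m_A(x) = Π_λ (x − λ)^{k_λ}
where k_λ is the size of the *largest* Jordan block for λ (equivalently, the smallest k with (A − λI)^k v = 0 for every generalised eigenvector v of λ).

  λ = -5: largest Jordan block has size 2, contributing (x + 5)^2
  λ = -2: largest Jordan block has size 3, contributing (x + 2)^3

So m_A(x) = (x + 2)^3*(x + 5)^2 = x^5 + 16*x^4 + 97*x^3 + 278*x^2 + 380*x + 200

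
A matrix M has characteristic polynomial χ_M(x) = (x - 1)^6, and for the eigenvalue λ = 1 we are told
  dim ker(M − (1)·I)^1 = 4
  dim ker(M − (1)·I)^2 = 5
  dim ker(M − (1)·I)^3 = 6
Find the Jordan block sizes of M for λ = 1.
Block sizes for λ = 1: [3, 1, 1, 1]

From the dimensions of kernels of powers, the number of Jordan blocks of size at least j is d_j − d_{j−1} where d_j = dim ker(N^j) (with d_0 = 0). Computing the differences gives [4, 1, 1].
The number of blocks of size exactly k is (#blocks of size ≥ k) − (#blocks of size ≥ k + 1), so the partition is: 3 block(s) of size 1, 1 block(s) of size 3.
In nonincreasing order the block sizes are [3, 1, 1, 1].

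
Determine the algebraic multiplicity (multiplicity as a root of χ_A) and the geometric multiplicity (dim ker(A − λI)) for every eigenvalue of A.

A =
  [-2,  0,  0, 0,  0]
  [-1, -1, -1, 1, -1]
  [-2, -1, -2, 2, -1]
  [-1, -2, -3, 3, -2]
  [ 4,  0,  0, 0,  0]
λ = -2: alg = 1, geom = 1; λ = 0: alg = 4, geom = 2

Step 1 — factor the characteristic polynomial to read off the algebraic multiplicities:
  χ_A(x) = x^4*(x + 2)

Step 2 — compute geometric multiplicities via the rank-nullity identity g(λ) = n − rank(A − λI):
  rank(A − (-2)·I) = 4, so dim ker(A − (-2)·I) = n − 4 = 1
  rank(A − (0)·I) = 3, so dim ker(A − (0)·I) = n − 3 = 2

Summary:
  λ = -2: algebraic multiplicity = 1, geometric multiplicity = 1
  λ = 0: algebraic multiplicity = 4, geometric multiplicity = 2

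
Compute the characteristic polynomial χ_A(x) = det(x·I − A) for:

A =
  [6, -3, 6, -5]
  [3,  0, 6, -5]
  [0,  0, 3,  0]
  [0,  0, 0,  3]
x^4 - 12*x^3 + 54*x^2 - 108*x + 81

Expanding det(x·I − A) (e.g. by cofactor expansion or by noting that A is similar to its Jordan form J, which has the same characteristic polynomial as A) gives
  χ_A(x) = x^4 - 12*x^3 + 54*x^2 - 108*x + 81
which factors as (x - 3)^4. The eigenvalues (with algebraic multiplicities) are λ = 3 with multiplicity 4.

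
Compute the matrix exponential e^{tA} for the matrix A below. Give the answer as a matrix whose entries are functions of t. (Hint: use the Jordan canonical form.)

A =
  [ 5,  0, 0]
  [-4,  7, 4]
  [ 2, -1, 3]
e^{tA} =
  [exp(5*t), 0, 0]
  [-4*t*exp(5*t), 2*t*exp(5*t) + exp(5*t), 4*t*exp(5*t)]
  [2*t*exp(5*t), -t*exp(5*t), -2*t*exp(5*t) + exp(5*t)]

Strategy: write A = P · J · P⁻¹ where J is a Jordan canonical form, so e^{tA} = P · e^{tJ} · P⁻¹, and e^{tJ} can be computed block-by-block.

A has Jordan form
J =
  [5, 1, 0]
  [0, 5, 0]
  [0, 0, 5]
(up to reordering of blocks).

Per-block formulas:
  For a 1×1 block at λ = 5: exp(t · [5]) = [e^(5t)].
  For a 2×2 Jordan block J_2(5): exp(t · J_2(5)) = e^(5t)·(I + t·N), where N is the 2×2 nilpotent shift.

After assembling e^{tJ} and conjugating by P, we get:

e^{tA} =
  [exp(5*t), 0, 0]
  [-4*t*exp(5*t), 2*t*exp(5*t) + exp(5*t), 4*t*exp(5*t)]
  [2*t*exp(5*t), -t*exp(5*t), -2*t*exp(5*t) + exp(5*t)]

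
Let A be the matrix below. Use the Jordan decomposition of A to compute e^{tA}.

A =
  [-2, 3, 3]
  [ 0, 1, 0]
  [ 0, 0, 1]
e^{tA} =
  [exp(-2*t), exp(t) - exp(-2*t), exp(t) - exp(-2*t)]
  [0, exp(t), 0]
  [0, 0, exp(t)]

Strategy: write A = P · J · P⁻¹ where J is a Jordan canonical form, so e^{tA} = P · e^{tJ} · P⁻¹, and e^{tJ} can be computed block-by-block.

A has Jordan form
J =
  [-2, 0, 0]
  [ 0, 1, 0]
  [ 0, 0, 1]
(up to reordering of blocks).

Per-block formulas:
  For a 1×1 block at λ = 1: exp(t · [1]) = [e^(1t)].
  For a 1×1 block at λ = -2: exp(t · [-2]) = [e^(-2t)].

After assembling e^{tJ} and conjugating by P, we get:

e^{tA} =
  [exp(-2*t), exp(t) - exp(-2*t), exp(t) - exp(-2*t)]
  [0, exp(t), 0]
  [0, 0, exp(t)]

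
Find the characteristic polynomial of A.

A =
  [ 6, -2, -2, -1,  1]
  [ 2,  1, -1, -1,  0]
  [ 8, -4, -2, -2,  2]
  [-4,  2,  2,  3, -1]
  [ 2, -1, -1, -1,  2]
x^5 - 10*x^4 + 40*x^3 - 80*x^2 + 80*x - 32

Expanding det(x·I − A) (e.g. by cofactor expansion or by noting that A is similar to its Jordan form J, which has the same characteristic polynomial as A) gives
  χ_A(x) = x^5 - 10*x^4 + 40*x^3 - 80*x^2 + 80*x - 32
which factors as (x - 2)^5. The eigenvalues (with algebraic multiplicities) are λ = 2 with multiplicity 5.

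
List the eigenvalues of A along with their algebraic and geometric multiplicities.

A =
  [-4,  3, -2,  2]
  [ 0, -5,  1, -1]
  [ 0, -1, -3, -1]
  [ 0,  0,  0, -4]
λ = -4: alg = 4, geom = 2

Step 1 — factor the characteristic polynomial to read off the algebraic multiplicities:
  χ_A(x) = (x + 4)^4

Step 2 — compute geometric multiplicities via the rank-nullity identity g(λ) = n − rank(A − λI):
  rank(A − (-4)·I) = 2, so dim ker(A − (-4)·I) = n − 2 = 2

Summary:
  λ = -4: algebraic multiplicity = 4, geometric multiplicity = 2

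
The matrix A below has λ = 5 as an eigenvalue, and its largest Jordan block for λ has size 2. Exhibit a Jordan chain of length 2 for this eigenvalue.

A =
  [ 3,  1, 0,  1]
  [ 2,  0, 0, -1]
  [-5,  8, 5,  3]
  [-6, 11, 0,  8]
A Jordan chain for λ = 5 of length 2:
v_1 = (0, 0, 1, 0)ᵀ
v_2 = (1, 0, 0, 2)ᵀ

Let N = A − (5)·I. We want v_2 with N^2 v_2 = 0 but N^1 v_2 ≠ 0; then v_{j-1} := N · v_j for j = 2, …, 2.

Pick v_2 = (1, 0, 0, 2)ᵀ.
Then v_1 = N · v_2 = (0, 0, 1, 0)ᵀ.

Sanity check: (A − (5)·I) v_1 = (0, 0, 0, 0)ᵀ = 0. ✓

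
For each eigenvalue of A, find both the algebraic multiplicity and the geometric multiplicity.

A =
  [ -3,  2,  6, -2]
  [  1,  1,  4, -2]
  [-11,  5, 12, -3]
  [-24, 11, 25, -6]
λ = 1: alg = 4, geom = 2

Step 1 — factor the characteristic polynomial to read off the algebraic multiplicities:
  χ_A(x) = (x - 1)^4

Step 2 — compute geometric multiplicities via the rank-nullity identity g(λ) = n − rank(A − λI):
  rank(A − (1)·I) = 2, so dim ker(A − (1)·I) = n − 2 = 2

Summary:
  λ = 1: algebraic multiplicity = 4, geometric multiplicity = 2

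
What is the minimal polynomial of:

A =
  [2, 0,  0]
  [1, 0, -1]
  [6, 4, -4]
x^3 + 2*x^2 - 4*x - 8

The characteristic polynomial is χ_A(x) = (x - 2)*(x + 2)^2, so the eigenvalues are known. The minimal polynomial is
  m_A(x) = Π_λ (x − λ)^{k_λ}
where k_λ is the size of the *largest* Jordan block for λ (equivalently, the smallest k with (A − λI)^k v = 0 for every generalised eigenvector v of λ).

  λ = -2: largest Jordan block has size 2, contributing (x + 2)^2
  λ = 2: largest Jordan block has size 1, contributing (x − 2)

So m_A(x) = (x - 2)*(x + 2)^2 = x^3 + 2*x^2 - 4*x - 8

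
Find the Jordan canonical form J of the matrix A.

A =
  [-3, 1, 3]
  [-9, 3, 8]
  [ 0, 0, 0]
J_3(0)

The characteristic polynomial is
  det(x·I − A) = x^3

Eigenvalues and multiplicities (the geometric multiplicity of λ is n − rank(A − λI), which equals the number of Jordan blocks for λ):
  λ = 0: algebraic multiplicity = 3, geometric multiplicity = 1

Determining the block sizes for each eigenvalue:
  λ = 0: one block (gm = 1), so the single block has size am = 3 → block sizes [3]

Assembling the blocks gives a Jordan form
J =
  [0, 1, 0]
  [0, 0, 1]
  [0, 0, 0]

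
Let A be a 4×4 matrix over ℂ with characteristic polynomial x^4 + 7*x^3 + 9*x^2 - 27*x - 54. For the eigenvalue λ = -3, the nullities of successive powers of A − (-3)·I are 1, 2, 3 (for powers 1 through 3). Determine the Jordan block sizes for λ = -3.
Block sizes for λ = -3: [3]

From the dimensions of kernels of powers, the number of Jordan blocks of size at least j is d_j − d_{j−1} where d_j = dim ker(N^j) (with d_0 = 0). Computing the differences gives [1, 1, 1].
The number of blocks of size exactly k is (#blocks of size ≥ k) − (#blocks of size ≥ k + 1), so the partition is: 1 block(s) of size 3.
In nonincreasing order the block sizes are [3].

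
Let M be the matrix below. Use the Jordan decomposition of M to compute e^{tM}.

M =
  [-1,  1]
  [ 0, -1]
e^{tM} =
  [exp(-t), t*exp(-t)]
  [0, exp(-t)]

Strategy: write M = P · J · P⁻¹ where J is a Jordan canonical form, so e^{tM} = P · e^{tJ} · P⁻¹, and e^{tJ} can be computed block-by-block.

M has Jordan form
J =
  [-1,  1]
  [ 0, -1]
(up to reordering of blocks).

Per-block formulas:
  For a 2×2 Jordan block J_2(-1): exp(t · J_2(-1)) = e^(-1t)·(I + t·N), where N is the 2×2 nilpotent shift.

After assembling e^{tJ} and conjugating by P, we get:

e^{tM} =
  [exp(-t), t*exp(-t)]
  [0, exp(-t)]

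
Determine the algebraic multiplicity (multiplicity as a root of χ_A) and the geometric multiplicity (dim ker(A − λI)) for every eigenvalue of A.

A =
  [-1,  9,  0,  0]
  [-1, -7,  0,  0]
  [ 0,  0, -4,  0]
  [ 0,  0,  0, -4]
λ = -4: alg = 4, geom = 3

Step 1 — factor the characteristic polynomial to read off the algebraic multiplicities:
  χ_A(x) = (x + 4)^4

Step 2 — compute geometric multiplicities via the rank-nullity identity g(λ) = n − rank(A − λI):
  rank(A − (-4)·I) = 1, so dim ker(A − (-4)·I) = n − 1 = 3

Summary:
  λ = -4: algebraic multiplicity = 4, geometric multiplicity = 3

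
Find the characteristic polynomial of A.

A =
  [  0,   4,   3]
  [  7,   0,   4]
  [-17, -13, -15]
x^3 + 15*x^2 + 75*x + 125

Expanding det(x·I − A) (e.g. by cofactor expansion or by noting that A is similar to its Jordan form J, which has the same characteristic polynomial as A) gives
  χ_A(x) = x^3 + 15*x^2 + 75*x + 125
which factors as (x + 5)^3. The eigenvalues (with algebraic multiplicities) are λ = -5 with multiplicity 3.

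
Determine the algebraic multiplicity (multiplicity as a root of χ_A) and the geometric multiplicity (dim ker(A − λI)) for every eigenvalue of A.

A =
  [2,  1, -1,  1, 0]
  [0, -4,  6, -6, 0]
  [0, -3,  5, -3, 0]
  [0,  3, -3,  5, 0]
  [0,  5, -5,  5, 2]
λ = 2: alg = 5, geom = 4

Step 1 — factor the characteristic polynomial to read off the algebraic multiplicities:
  χ_A(x) = (x - 2)^5

Step 2 — compute geometric multiplicities via the rank-nullity identity g(λ) = n − rank(A − λI):
  rank(A − (2)·I) = 1, so dim ker(A − (2)·I) = n − 1 = 4

Summary:
  λ = 2: algebraic multiplicity = 5, geometric multiplicity = 4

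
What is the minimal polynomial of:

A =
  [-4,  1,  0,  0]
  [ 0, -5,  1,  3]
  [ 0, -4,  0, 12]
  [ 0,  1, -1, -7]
x^3 + 12*x^2 + 48*x + 64

The characteristic polynomial is χ_A(x) = (x + 4)^4, so the eigenvalues are known. The minimal polynomial is
  m_A(x) = Π_λ (x − λ)^{k_λ}
where k_λ is the size of the *largest* Jordan block for λ (equivalently, the smallest k with (A − λI)^k v = 0 for every generalised eigenvector v of λ).

  λ = -4: largest Jordan block has size 3, contributing (x + 4)^3

So m_A(x) = (x + 4)^3 = x^3 + 12*x^2 + 48*x + 64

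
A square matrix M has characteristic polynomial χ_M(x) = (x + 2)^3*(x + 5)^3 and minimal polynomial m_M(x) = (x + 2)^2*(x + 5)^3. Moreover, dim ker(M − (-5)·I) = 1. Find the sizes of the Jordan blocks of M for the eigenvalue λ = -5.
Block sizes for λ = -5: [3]

Step 1 — from the characteristic polynomial, algebraic multiplicity of λ = -5 is 3. From dim ker(M − (-5)·I) = 1, there are exactly 1 Jordan blocks for λ = -5.
Step 2 — from the minimal polynomial, the factor (x + 5)^3 tells us the largest block for λ = -5 has size 3.
Step 3 — with total size 3, 1 blocks, and largest block 3, the block sizes (in nonincreasing order) are [3].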